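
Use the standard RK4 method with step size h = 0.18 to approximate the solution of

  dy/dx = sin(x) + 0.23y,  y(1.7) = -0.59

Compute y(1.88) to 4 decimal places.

RK4: k1 = f(x_n, y_n); k2 = f(x_n + h/2, y_n + (h/2)·k1); k3 = f(x_n + h/2, y_n + (h/2)·k2); k4 = f(x_n + h, y_n + h·k3); y_{n+1} = y_n + (h/6)·(k1 + 2k2 + 2k3 + k4).
x=1.700000, y=-0.590000:
  k1 = f(1.700000, -0.590000) = 0.855965
  k2 = f(1.790000, -0.512963) = 0.858089
  k3 = f(1.790000, -0.512772) = 0.858133
  k4 = f(1.880000, -0.435536) = 0.852403
  y ← -0.590000 + (0.18/6)·(k1 + 2k2 + 2k3 + k4) = -0.435776
y(1.88) ≈ -0.4358

-0.4358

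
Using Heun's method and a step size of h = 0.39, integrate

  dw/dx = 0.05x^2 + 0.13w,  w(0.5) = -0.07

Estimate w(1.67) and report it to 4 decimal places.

Heun: k1 = f(x_n, w_n); k2 = f(x_n + h, w_n + h·k1); w_{n+1} = w_n + (h/2)·(k1 + k2).
x=0.500000, w=-0.070000:
  k1 = f(0.500000, -0.070000) = 0.003400
  k2 = f(0.890000, -0.068674) = 0.030677
  w ← -0.070000 + (0.39/2)·(0.003400 + 0.030677) = -0.063355
x=0.890000, w=-0.063355:
  k1 = f(0.890000, -0.063355) = 0.031369
  k2 = f(1.280000, -0.051121) = 0.075274
  w ← -0.063355 + (0.39/2)·(0.031369 + 0.075274) = -0.042560
x=1.280000, w=-0.042560:
  k1 = f(1.280000, -0.042560) = 0.076387
  k2 = f(1.670000, -0.012768) = 0.137785
  w ← -0.042560 + (0.39/2)·(0.076387 + 0.137785) = -0.000796
w(1.67) ≈ -0.0008

-0.0008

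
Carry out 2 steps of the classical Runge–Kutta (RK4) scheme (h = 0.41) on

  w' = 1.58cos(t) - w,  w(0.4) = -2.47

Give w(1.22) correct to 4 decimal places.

-0.5311

RK4: k1 = f(t_n, w_n); k2 = f(t_n + h/2, w_n + (h/2)·k1); k3 = f(t_n + h/2, w_n + (h/2)·k2); k4 = f(t_n + h, w_n + h·k3); w_{n+1} = w_n + (h/6)·(k1 + 2k2 + 2k3 + k4).
t=0.400000, w=-2.470000:
  k1 = f(0.400000, -2.470000) = 3.925276
  k2 = f(0.605000, -1.665318) = 2.964872
  k3 = f(0.605000, -1.862201) = 3.161755
  k4 = f(0.810000, -1.173681) = 2.263088
  w ← -2.470000 + (0.41/6)·(k1 + 2k2 + 2k3 + k4) = -1.209823
t=0.810000, w=-1.209823:
  k1 = f(0.810000, -1.209823) = 2.299230
  k2 = f(1.015000, -0.738481) = 1.572120
  k3 = f(1.015000, -0.887538) = 1.721178
  k4 = f(1.220000, -0.504140) = 1.047100
  w ← -1.209823 + (0.41/6)·(k1 + 2k2 + 2k3 + k4) = -0.531073
w(1.22) ≈ -0.5311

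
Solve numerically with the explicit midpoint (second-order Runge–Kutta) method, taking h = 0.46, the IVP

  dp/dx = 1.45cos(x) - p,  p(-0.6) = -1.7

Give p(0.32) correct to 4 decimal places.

Midpoint: k1 = f(x_n, p_n); k2 = f(x_n + h/2, p_n + (h/2)·k1); p_{n+1} = p_n + h·k2.
x=-0.600000, p=-1.700000:
  k1 = f(-0.600000, -1.700000) = 2.896737
  k2 = f(-0.370000, -1.033751) = 2.385625
  p ← -1.700000 + 0.46·2.385625 = -0.602612
x=-0.140000, p=-0.602612:
  k1 = f(-0.140000, -0.602612) = 2.038426
  k2 = f(0.090000, -0.133775) = 1.577906
  p ← -0.602612 + 0.46·1.577906 = 0.123224
p(0.32) ≈ 0.1232

0.1232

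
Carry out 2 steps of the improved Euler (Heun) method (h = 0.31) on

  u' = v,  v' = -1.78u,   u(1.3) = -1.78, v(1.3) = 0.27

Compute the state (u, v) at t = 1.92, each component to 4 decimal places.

-1.0310, 1.9760

Heun on (u,v): k1 = f(t_n, state_n); k2 = f(t_n + h, state_n + h·k1); state_{n+1} = state_n + (h/2)·(k1 + k2).
1.300000: (-1.780000, 0.270000)
  k1 = (0.270000, 3.168400)
  predictor → (-1.696300, 1.252204)
  k2 = (1.252204, 3.019414)
  → (-1.544058, 1.229111)
1.610000: (-1.544058, 1.229111)
  k1 = (1.229111, 2.748424)
  predictor → (-1.163034, 2.081123)
  k2 = (2.081123, 2.070200)
  → (-1.030972, 1.975998)
(u(1.92), v(1.92)) ≈ (-1.0310, 1.9760)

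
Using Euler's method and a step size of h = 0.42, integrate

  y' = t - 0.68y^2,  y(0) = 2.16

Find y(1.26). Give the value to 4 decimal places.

0.9745

Euler: y_{n+1} = y_n + h·f(t_n, y_n).
t=0.000000, y=2.160000: f=-3.172608 → y ← 2.160000 + 0.42·(-3.172608) = 0.827505
t=0.420000, y=0.827505: f=-0.045639 → y ← 0.827505 + 0.42·(-0.045639) = 0.808336
t=0.840000, y=0.808336: f=0.395683 → y ← 0.808336 + 0.42·0.395683 = 0.974523
y(1.26) ≈ 0.9745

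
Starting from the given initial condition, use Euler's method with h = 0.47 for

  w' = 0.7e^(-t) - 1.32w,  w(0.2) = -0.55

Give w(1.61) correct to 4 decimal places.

Euler: w_{n+1} = w_n + h·f(t_n, w_n).
t=0.200000, w=-0.550000: f=1.299112 → w ← -0.550000 + 0.47·1.299112 = 0.060582
t=0.670000, w=0.060582: f=0.278227 → w ← 0.060582 + 0.47·0.278227 = 0.191349
t=1.140000, w=0.191349: f=-0.028708 → w ← 0.191349 + 0.47·(-0.028708) = 0.177857
w(1.61) ≈ 0.1779

0.1779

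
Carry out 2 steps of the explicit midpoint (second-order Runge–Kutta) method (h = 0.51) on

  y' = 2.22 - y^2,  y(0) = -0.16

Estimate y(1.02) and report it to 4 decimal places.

1.2203

Midpoint: k1 = f(x_n, y_n); k2 = f(x_n + h/2, y_n + (h/2)·k1); y_{n+1} = y_n + h·k2.
x=0.000000, y=-0.160000:
  k1 = f(0.000000, -0.160000) = 2.194400
  k2 = f(0.255000, 0.399572) = 2.060342
  y ← -0.160000 + 0.51·2.060342 = 0.890775
x=0.510000, y=0.890775:
  k1 = f(0.510000, 0.890775) = 1.426521
  k2 = f(0.765000, 1.254537) = 0.646136
  y ← 0.890775 + 0.51·0.646136 = 1.220304
y(1.02) ≈ 1.2203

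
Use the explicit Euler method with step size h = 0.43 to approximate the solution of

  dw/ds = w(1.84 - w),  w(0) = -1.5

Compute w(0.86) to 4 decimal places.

-12.2878

Euler: w_{n+1} = w_n + h·f(s_n, w_n).
s=0.000000, w=-1.500000: f=-5.010000 → w ← -1.500000 + 0.43·(-5.010000) = -3.654300
s=0.430000, w=-3.654300: f=-20.077820 → w ← -3.654300 + 0.43·(-20.077820) = -12.287763
w(0.86) ≈ -12.2878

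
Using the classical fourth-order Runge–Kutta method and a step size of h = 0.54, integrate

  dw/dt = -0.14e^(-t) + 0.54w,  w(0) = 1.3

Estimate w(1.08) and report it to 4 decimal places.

RK4: k1 = f(t_n, w_n); k2 = f(t_n + h/2, w_n + (h/2)·k1); k3 = f(t_n + h/2, w_n + (h/2)·k2); k4 = f(t_n + h, w_n + h·k3); w_{n+1} = w_n + (h/6)·(k1 + 2k2 + 2k3 + k4).
t=0.000000, w=1.300000:
  k1 = f(0.000000, 1.300000) = 0.562000
  k2 = f(0.270000, 1.451740) = 0.677066
  k3 = f(0.270000, 1.482808) = 0.693843
  k4 = f(0.540000, 1.674675) = 0.822740
  w ← 1.300000 + (0.54/6)·(k1 + 2k2 + 2k3 + k4) = 1.671390
t=0.540000, w=1.671390:
  k1 = f(0.540000, 1.671390) = 0.820966
  k2 = f(0.810000, 1.893051) = 0.959967
  k3 = f(0.810000, 1.930582) = 0.980234
  k4 = f(1.080000, 2.200717) = 1.140844
  w ← 1.671390 + (0.54/6)·(k1 + 2k2 + 2k3 + k4) = 2.197189
w(1.08) ≈ 2.1972

2.1972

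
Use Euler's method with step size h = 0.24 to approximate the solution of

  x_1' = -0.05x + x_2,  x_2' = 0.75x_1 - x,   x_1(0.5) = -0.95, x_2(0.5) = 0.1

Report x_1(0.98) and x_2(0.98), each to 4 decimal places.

Euler on (x_1,x_2): x_1_{n+1} = x_1_n + h·x_1', x_2_{n+1} = x_2_n + h·x_2'.
0.500000: (-0.950000, 0.100000); f=(0.075000, -1.212500) → (-0.932000, -0.191000)
0.740000: (-0.932000, -0.191000); f=(-0.228000, -1.439000) → (-0.986720, -0.536360)
(x_1(0.98), x_2(0.98)) ≈ (-0.9867, -0.5364)

-0.9867, -0.5364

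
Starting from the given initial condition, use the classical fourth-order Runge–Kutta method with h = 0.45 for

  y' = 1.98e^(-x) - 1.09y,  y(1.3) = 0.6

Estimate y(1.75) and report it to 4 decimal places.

RK4: k1 = f(x_n, y_n); k2 = f(x_n + h/2, y_n + (h/2)·k1); k3 = f(x_n + h/2, y_n + (h/2)·k2); k4 = f(x_n + h, y_n + h·k3); y_{n+1} = y_n + (h/6)·(k1 + 2k2 + 2k3 + k4).
x=1.300000, y=0.600000:
  k1 = f(1.300000, 0.600000) = -0.114387
  k2 = f(1.525000, 0.574263) = -0.195057
  k3 = f(1.525000, 0.556112) = -0.175273
  k4 = f(1.750000, 0.521127) = -0.223956
  y ← 0.600000 + (0.45/6)·(k1 + 2k2 + 2k3 + k4) = 0.519075
y(1.75) ≈ 0.5191

0.5191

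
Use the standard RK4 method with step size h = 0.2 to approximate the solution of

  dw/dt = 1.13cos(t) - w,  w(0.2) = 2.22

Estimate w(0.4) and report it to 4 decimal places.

RK4: k1 = f(t_n, w_n); k2 = f(t_n + h/2, w_n + (h/2)·k1); k3 = f(t_n + h/2, w_n + (h/2)·k2); k4 = f(t_n + h, w_n + h·k3); w_{n+1} = w_n + (h/6)·(k1 + 2k2 + 2k3 + k4).
t=0.200000, w=2.220000:
  k1 = f(0.200000, 2.220000) = -1.112525
  k2 = f(0.300000, 2.108748) = -1.029217
  k3 = f(0.300000, 2.117078) = -1.037548
  k4 = f(0.400000, 2.012490) = -0.971691
  w ← 2.220000 + (0.2/6)·(k1 + 2k2 + 2k3 + k4) = 2.012742
w(0.4) ≈ 2.0127

2.0127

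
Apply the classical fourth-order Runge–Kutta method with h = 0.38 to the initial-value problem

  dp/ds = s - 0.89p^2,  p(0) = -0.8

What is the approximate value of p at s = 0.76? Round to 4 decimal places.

RK4: k1 = f(s_n, p_n); k2 = f(s_n + h/2, p_n + (h/2)·k1); k3 = f(s_n + h/2, p_n + (h/2)·k2); k4 = f(s_n + h, p_n + h·k3); p_{n+1} = p_n + (h/6)·(k1 + 2k2 + 2k3 + k4).
s=0.000000, p=-0.800000:
  k1 = f(0.000000, -0.800000) = -0.569600
  k2 = f(0.190000, -0.908224) = -0.544135
  k3 = f(0.190000, -0.903386) = -0.536334
  k4 = f(0.380000, -1.003807) = -0.516789
  p ← -0.800000 + (0.38/6)·(k1 + 2k2 + 2k3 + k4) = -1.005664
s=0.380000, p=-1.005664:
  k1 = f(0.380000, -1.005664) = -0.520111
  k2 = f(0.570000, -1.104485) = -0.515700
  k3 = f(0.570000, -1.103647) = -0.514053
  k4 = f(0.760000, -1.201004) = -0.523746
  p ← -1.005664 + (0.38/6)·(k1 + 2k2 + 2k3 + k4) = -1.202210
p(0.76) ≈ -1.2022

-1.2022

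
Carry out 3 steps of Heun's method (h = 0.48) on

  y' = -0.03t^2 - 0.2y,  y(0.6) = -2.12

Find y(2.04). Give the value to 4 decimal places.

-1.6677

Heun: k1 = f(t_n, y_n); k2 = f(t_n + h, y_n + h·k1); y_{n+1} = y_n + (h/2)·(k1 + k2).
t=0.600000, y=-2.120000:
  k1 = f(0.600000, -2.120000) = 0.413200
  k2 = f(1.080000, -1.921664) = 0.349341
  y ← -2.120000 + (0.48/2)·(0.413200 + 0.349341) = -1.936990
t=1.080000, y=-1.936990:
  k1 = f(1.080000, -1.936990) = 0.352406
  k2 = f(1.560000, -1.767835) = 0.280559
  y ← -1.936990 + (0.48/2)·(0.352406 + 0.280559) = -1.785079
t=1.560000, y=-1.785079:
  k1 = f(1.560000, -1.785079) = 0.284008
  k2 = f(2.040000, -1.648755) = 0.204903
  y ← -1.785079 + (0.48/2)·(0.284008 + 0.204903) = -1.667740
y(2.04) ≈ -1.6677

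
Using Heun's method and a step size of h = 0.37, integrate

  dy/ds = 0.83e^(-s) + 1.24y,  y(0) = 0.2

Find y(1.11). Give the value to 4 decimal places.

2.0867

Heun: k1 = f(s_n, y_n); k2 = f(s_n + h, y_n + h·k1); y_{n+1} = y_n + (h/2)·(k1 + k2).
s=0.000000, y=0.200000:
  k1 = f(0.000000, 0.200000) = 1.078000
  k2 = f(0.370000, 0.598860) = 1.315896
  y ← 0.200000 + (0.37/2)·(1.078000 + 1.315896) = 0.642871
s=0.370000, y=0.642871:
  k1 = f(0.370000, 0.642871) = 1.370469
  k2 = f(0.740000, 1.149944) = 1.821936
  y ← 0.642871 + (0.37/2)·(1.370469 + 1.821936) = 1.233466
s=0.740000, y=1.233466:
  k1 = f(0.740000, 1.233466) = 1.925502
  k2 = f(1.110000, 1.945901) = 2.686452
  y ← 1.233466 + (0.37/2)·(1.925502 + 2.686452) = 2.086677
y(1.11) ≈ 2.0867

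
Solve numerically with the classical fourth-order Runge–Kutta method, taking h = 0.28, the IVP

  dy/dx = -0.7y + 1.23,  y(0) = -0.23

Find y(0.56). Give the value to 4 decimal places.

RK4: k1 = f(x_n, y_n); k2 = f(x_n + h/2, y_n + (h/2)·k1); k3 = f(x_n + h/2, y_n + (h/2)·k2); k4 = f(x_n + h, y_n + h·k3); y_{n+1} = y_n + (h/6)·(k1 + 2k2 + 2k3 + k4).
x=0.000000, y=-0.230000:
  k1 = f(0.000000, -0.230000) = 1.391000
  k2 = f(0.140000, -0.035260) = 1.254682
  k3 = f(0.140000, -0.054345) = 1.268041
  k4 = f(0.280000, 0.125052) = 1.142464
  y ← -0.230000 + (0.28/6)·(k1 + 2k2 + 2k3 + k4) = 0.123682
x=0.280000, y=0.123682:
  k1 = f(0.280000, 0.123682) = 1.143422
  k2 = f(0.420000, 0.283762) = 1.031367
  k3 = f(0.420000, 0.268074) = 1.042348
  k4 = f(0.560000, 0.415540) = 0.939122
  y ← 0.123682 + (0.28/6)·(k1 + 2k2 + 2k3 + k4) = 0.414415
y(0.56) ≈ 0.4144

0.4144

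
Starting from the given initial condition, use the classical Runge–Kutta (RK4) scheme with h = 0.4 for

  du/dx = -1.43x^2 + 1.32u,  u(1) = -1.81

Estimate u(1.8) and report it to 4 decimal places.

-8.8976

RK4: k1 = f(x_n, u_n); k2 = f(x_n + h/2, u_n + (h/2)·k1); k3 = f(x_n + h/2, u_n + (h/2)·k2); k4 = f(x_n + h, u_n + h·k3); u_{n+1} = u_n + (h/6)·(k1 + 2k2 + 2k3 + k4).
x=1.000000, u=-1.810000:
  k1 = f(1.000000, -1.810000) = -3.819200
  k2 = f(1.200000, -2.573840) = -5.456669
  k3 = f(1.200000, -2.901334) = -5.888961
  k4 = f(1.400000, -4.165584) = -8.301371
  u ← -1.810000 + (0.4/6)·(k1 + 2k2 + 2k3 + k4) = -4.130789
x=1.400000, u=-4.130789:
  k1 = f(1.400000, -4.130789) = -8.255441
  k2 = f(1.600000, -5.781877) = -11.292877
  k3 = f(1.600000, -6.389364) = -12.094761
  k4 = f(1.800000, -8.968693) = -16.471875
  u ← -4.130789 + (0.4/6)·(k1 + 2k2 + 2k3 + k4) = -8.897628
u(1.8) ≈ -8.8976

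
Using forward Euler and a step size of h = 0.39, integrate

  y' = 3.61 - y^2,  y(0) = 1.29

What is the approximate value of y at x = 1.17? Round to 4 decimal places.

1.9362

Euler: y_{n+1} = y_n + h·f(x_n, y_n).
x=0.000000, y=1.290000: f=1.945900 → y ← 1.290000 + 0.39·1.945900 = 2.048901
x=0.390000, y=2.048901: f=-0.587995 → y ← 2.048901 + 0.39·(-0.587995) = 1.819583
x=0.780000, y=1.819583: f=0.299118 → y ← 1.819583 + 0.39·0.299118 = 1.936239
y(1.17) ≈ 1.9362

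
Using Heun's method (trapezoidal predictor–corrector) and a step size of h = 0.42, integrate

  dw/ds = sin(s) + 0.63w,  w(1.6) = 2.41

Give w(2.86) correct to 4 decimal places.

6.7746

Heun: k1 = f(s_n, w_n); k2 = f(s_n + h, w_n + h·k1); w_{n+1} = w_n + (h/2)·(k1 + k2).
s=1.600000, w=2.410000:
  k1 = f(1.600000, 2.410000) = 2.517874
  k2 = f(2.020000, 3.467507) = 3.085323
  w ← 2.410000 + (0.42/2)·(2.517874 + 3.085323) = 3.586671
s=2.020000, w=3.586671:
  k1 = f(2.020000, 3.586671) = 3.160396
  k2 = f(2.440000, 4.914038) = 3.741279
  w ← 3.586671 + (0.42/2)·(3.160396 + 3.741279) = 5.036023
s=2.440000, w=5.036023:
  k1 = f(2.440000, 5.036023) = 3.818129
  k2 = f(2.860000, 6.639637) = 4.460857
  w ← 5.036023 + (0.42/2)·(3.818129 + 4.460857) = 6.774610
w(2.86) ≈ 6.7746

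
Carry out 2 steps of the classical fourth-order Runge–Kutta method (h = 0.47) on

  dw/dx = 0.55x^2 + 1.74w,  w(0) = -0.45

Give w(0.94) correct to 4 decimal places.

RK4: k1 = f(x_n, w_n); k2 = f(x_n + h/2, w_n + (h/2)·k1); k3 = f(x_n + h/2, w_n + (h/2)·k2); k4 = f(x_n + h, w_n + h·k3); w_{n+1} = w_n + (h/6)·(k1 + 2k2 + 2k3 + k4).
x=0.000000, w=-0.450000:
  k1 = f(0.000000, -0.450000) = -0.783000
  k2 = f(0.235000, -0.634005) = -1.072795
  k3 = f(0.235000, -0.702107) = -1.191292
  k4 = f(0.470000, -1.009907) = -1.635744
  w ← -0.450000 + (0.47/6)·(k1 + 2k2 + 2k3 + k4) = -0.994175
x=0.470000, w=-0.994175:
  k1 = f(0.470000, -0.994175) = -1.608370
  k2 = f(0.705000, -1.372142) = -2.114164
  k3 = f(0.705000, -1.491004) = -2.320983
  k4 = f(0.940000, -2.085037) = -3.141984
  w ← -0.994175 + (0.47/6)·(k1 + 2k2 + 2k3 + k4) = -2.061126
w(0.94) ≈ -2.0611

-2.0611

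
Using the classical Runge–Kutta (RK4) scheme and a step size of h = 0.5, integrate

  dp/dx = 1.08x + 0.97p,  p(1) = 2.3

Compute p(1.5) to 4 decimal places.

4.5892

RK4: k1 = f(x_n, p_n); k2 = f(x_n + h/2, p_n + (h/2)·k1); k3 = f(x_n + h/2, p_n + (h/2)·k2); k4 = f(x_n + h, p_n + h·k3); p_{n+1} = p_n + (h/6)·(k1 + 2k2 + 2k3 + k4).
x=1.000000, p=2.300000:
  k1 = f(1.000000, 2.300000) = 3.311000
  k2 = f(1.250000, 3.127750) = 4.383917
  k3 = f(1.250000, 3.395979) = 4.644100
  k4 = f(1.500000, 4.622050) = 6.103388
  p ← 2.300000 + (0.5/6)·(k1 + 2k2 + 2k3 + k4) = 4.589202
p(1.5) ≈ 4.5892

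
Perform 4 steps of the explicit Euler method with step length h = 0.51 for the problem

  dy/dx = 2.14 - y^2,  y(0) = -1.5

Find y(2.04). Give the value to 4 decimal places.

Euler: y_{n+1} = y_n + h·f(x_n, y_n).
x=0.000000, y=-1.500000: f=-0.110000 → y ← -1.500000 + 0.51·(-0.110000) = -1.556100
x=0.510000, y=-1.556100: f=-0.281447 → y ← -1.556100 + 0.51·(-0.281447) = -1.699638
x=1.020000, y=-1.699638: f=-0.748770 → y ← -1.699638 + 0.51·(-0.748770) = -2.081511
x=1.530000, y=-2.081511: f=-2.192686 → y ← -2.081511 + 0.51·(-2.192686) = -3.199781
y(2.04) ≈ -3.1998

-3.1998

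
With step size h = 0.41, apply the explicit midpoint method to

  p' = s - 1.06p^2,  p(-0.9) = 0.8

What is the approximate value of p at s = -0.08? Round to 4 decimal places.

0.2659

Midpoint: k1 = f(s_n, p_n); k2 = f(s_n + h/2, p_n + (h/2)·k1); p_{n+1} = p_n + h·k2.
s=-0.900000, p=0.800000:
  k1 = f(-0.900000, 0.800000) = -1.578400
  k2 = f(-0.695000, 0.476428) = -0.935603
  p ← 0.800000 + 0.41·(-0.935603) = 0.416403
s=-0.490000, p=0.416403:
  k1 = f(-0.490000, 0.416403) = -0.673795
  k2 = f(-0.285000, 0.278275) = -0.367083
  p ← 0.416403 + 0.41·(-0.367083) = 0.265899
p(-0.08) ≈ 0.2659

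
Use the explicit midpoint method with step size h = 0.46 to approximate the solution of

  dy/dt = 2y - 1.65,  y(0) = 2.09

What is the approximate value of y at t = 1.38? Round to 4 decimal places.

17.0999

Midpoint: k1 = f(t_n, y_n); k2 = f(t_n + h/2, y_n + (h/2)·k1); y_{n+1} = y_n + h·k2.
t=0.000000, y=2.090000:
  k1 = f(0.000000, 2.090000) = 2.530000
  k2 = f(0.230000, 2.671900) = 3.693800
  y ← 2.090000 + 0.46·3.693800 = 3.789148
t=0.460000, y=3.789148:
  k1 = f(0.460000, 3.789148) = 5.928296
  k2 = f(0.690000, 5.152656) = 8.655312
  y ← 3.789148 + 0.46·8.655312 = 7.770592
t=0.920000, y=7.770592:
  k1 = f(0.920000, 7.770592) = 13.891183
  k2 = f(1.150000, 10.965564) = 20.281127
  y ← 7.770592 + 0.46·20.281127 = 17.099910
y(1.38) ≈ 17.0999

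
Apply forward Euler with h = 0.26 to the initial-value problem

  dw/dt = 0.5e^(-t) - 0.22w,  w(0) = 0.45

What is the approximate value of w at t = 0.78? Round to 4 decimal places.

Euler: w_{n+1} = w_n + h·f(t_n, w_n).
t=0.000000, w=0.450000: f=0.401000 → w ← 0.450000 + 0.26·0.401000 = 0.554260
t=0.260000, w=0.554260: f=0.263589 → w ← 0.554260 + 0.26·0.263589 = 0.622793
t=0.520000, w=0.622793: f=0.160246 → w ← 0.622793 + 0.26·0.160246 = 0.664457
w(0.78) ≈ 0.6645

0.6645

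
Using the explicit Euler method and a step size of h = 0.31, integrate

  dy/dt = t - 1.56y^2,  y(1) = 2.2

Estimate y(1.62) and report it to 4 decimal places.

Euler: y_{n+1} = y_n + h·f(t_n, y_n).
t=1.000000, y=2.200000: f=-6.550400 → y ← 2.200000 + 0.31·(-6.550400) = 0.169376
t=1.310000, y=0.169376: f=1.265246 → y ← 0.169376 + 0.31·1.265246 = 0.561602
y(1.62) ≈ 0.5616

0.5616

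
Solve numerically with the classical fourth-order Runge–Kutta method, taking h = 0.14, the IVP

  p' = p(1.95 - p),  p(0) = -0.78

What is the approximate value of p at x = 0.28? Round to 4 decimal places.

RK4: k1 = f(x_n, p_n); k2 = f(x_n + h/2, p_n + (h/2)·k1); k3 = f(x_n + h/2, p_n + (h/2)·k2); k4 = f(x_n + h, p_n + h·k3); p_{n+1} = p_n + (h/6)·(k1 + 2k2 + 2k3 + k4).
x=0.000000, p=-0.780000:
  k1 = f(0.000000, -0.780000) = -2.129400
  k2 = f(0.070000, -0.929058) = -2.674812
  k3 = f(0.070000, -0.967237) = -2.821659
  k4 = f(0.140000, -1.175032) = -3.672014
  p ← -0.780000 + (0.14/6)·(k1 + 2k2 + 2k3 + k4) = -1.171868
x=0.140000, p=-1.171868:
  k1 = f(0.140000, -1.171868) = -3.658418
  k2 = f(0.210000, -1.427958) = -4.823580
  k3 = f(0.210000, -1.509519) = -5.222209
  k4 = f(0.280000, -1.902978) = -7.332130
  p ← -1.171868 + (0.14/6)·(k1 + 2k2 + 2k3 + k4) = -1.897118
p(0.28) ≈ -1.8971

-1.8971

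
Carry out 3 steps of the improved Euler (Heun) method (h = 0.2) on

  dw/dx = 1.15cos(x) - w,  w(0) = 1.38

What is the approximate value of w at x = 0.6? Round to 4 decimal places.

Heun: k1 = f(x_n, w_n); k2 = f(x_n + h, w_n + h·k1); w_{n+1} = w_n + (h/2)·(k1 + k2).
x=0.000000, w=1.380000:
  k1 = f(0.000000, 1.380000) = -0.230000
  k2 = f(0.200000, 1.334000) = -0.206923
  w ← 1.380000 + (0.2/2)·(-0.230000 + (-0.206923)) = 1.336308
x=0.200000, w=1.336308:
  k1 = f(0.200000, 1.336308) = -0.209231
  k2 = f(0.400000, 1.294461) = -0.235241
  w ← 1.336308 + (0.2/2)·(-0.209231 + (-0.235241)) = 1.291860
x=0.400000, w=1.291860:
  k1 = f(0.400000, 1.291860) = -0.232640
  k2 = f(0.600000, 1.245332) = -0.296196
  w ← 1.291860 + (0.2/2)·(-0.232640 + (-0.296196)) = 1.238977
w(0.6) ≈ 1.2390

1.2390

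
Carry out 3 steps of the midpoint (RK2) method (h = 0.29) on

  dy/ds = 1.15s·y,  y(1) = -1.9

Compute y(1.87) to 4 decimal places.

-7.5009

Midpoint: k1 = f(s_n, y_n); k2 = f(s_n + h/2, y_n + (h/2)·k1); y_{n+1} = y_n + h·k2.
s=1.000000, y=-1.900000:
  k1 = f(1.000000, -1.900000) = -2.185000
  k2 = f(1.145000, -2.216825) = -2.919004
  y ← -1.900000 + 0.29·(-2.919004) = -2.746511
s=1.290000, y=-2.746511:
  k1 = f(1.290000, -2.746511) = -4.074449
  k2 = f(1.435000, -3.337306) = -5.507390
  y ← -2.746511 + 0.29·(-5.507390) = -4.343654
s=1.580000, y=-4.343654:
  k1 = f(1.580000, -4.343654) = -7.892420
  k2 = f(1.725000, -5.488055) = -10.886930
  y ← -4.343654 + 0.29·(-10.886930) = -7.500864
y(1.87) ≈ -7.5009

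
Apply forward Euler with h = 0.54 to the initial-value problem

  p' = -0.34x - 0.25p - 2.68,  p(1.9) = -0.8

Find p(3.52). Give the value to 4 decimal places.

Euler: p_{n+1} = p_n + h·f(x_n, p_n).
x=1.900000, p=-0.800000: f=-3.126000 → p ← -0.800000 + 0.54·(-3.126000) = -2.488040
x=2.440000, p=-2.488040: f=-2.887590 → p ← -2.488040 + 0.54·(-2.887590) = -4.047339
x=2.980000, p=-4.047339: f=-2.681365 → p ← -4.047339 + 0.54·(-2.681365) = -5.495276
p(3.52) ≈ -5.4953

-5.4953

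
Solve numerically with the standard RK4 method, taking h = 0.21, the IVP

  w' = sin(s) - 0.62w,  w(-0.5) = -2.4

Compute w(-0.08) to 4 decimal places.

RK4: k1 = f(s_n, w_n); k2 = f(s_n + h/2, w_n + (h/2)·k1); k3 = f(s_n + h/2, w_n + (h/2)·k2); k4 = f(s_n + h, w_n + h·k3); w_{n+1} = w_n + (h/6)·(k1 + 2k2 + 2k3 + k4).
s=-0.500000, w=-2.400000:
  k1 = f(-0.500000, -2.400000) = 1.008574
  k2 = f(-0.395000, -2.294100) = 1.037534
  k3 = f(-0.395000, -2.291059) = 1.035648
  k4 = f(-0.290000, -2.182514) = 1.067206
  w ← -2.400000 + (0.21/6)·(k1 + 2k2 + 2k3 + k4) = -2.182225
s=-0.290000, w=-2.182225:
  k1 = f(-0.290000, -2.182225) = 1.067027
  k2 = f(-0.185000, -2.070187) = 1.099569
  k3 = f(-0.185000, -2.066770) = 1.097451
  k4 = f(-0.080000, -1.951760) = 1.130177
  w ← -2.182225 + (0.21/6)·(k1 + 2k2 + 2k3 + k4) = -1.951531
w(-0.08) ≈ -1.9515

-1.9515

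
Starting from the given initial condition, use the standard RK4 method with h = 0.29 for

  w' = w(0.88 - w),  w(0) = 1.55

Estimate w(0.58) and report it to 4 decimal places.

1.1884

RK4: k1 = f(x_n, w_n); k2 = f(x_n + h/2, w_n + (h/2)·k1); k3 = f(x_n + h/2, w_n + (h/2)·k2); k4 = f(x_n + h, w_n + h·k3); w_{n+1} = w_n + (h/6)·(k1 + 2k2 + 2k3 + k4).
x=0.000000, w=1.550000:
  k1 = f(0.000000, 1.550000) = -1.038500
  k2 = f(0.145000, 1.399417) = -0.726882
  k3 = f(0.145000, 1.444602) = -0.815625
  k4 = f(0.290000, 1.313469) = -0.569347
  w ← 1.550000 + (0.29/6)·(k1 + 2k2 + 2k3 + k4) = 1.323178
x=0.290000, w=1.323178:
  k1 = f(0.290000, 1.323178) = -0.586404
  k2 = f(0.435000, 1.238150) = -0.443443
  k3 = f(0.435000, 1.258879) = -0.476963
  k4 = f(0.580000, 1.184859) = -0.361215
  w ← 1.323178 + (0.29/6)·(k1 + 2k2 + 2k3 + k4) = 1.188404
w(0.58) ≈ 1.1884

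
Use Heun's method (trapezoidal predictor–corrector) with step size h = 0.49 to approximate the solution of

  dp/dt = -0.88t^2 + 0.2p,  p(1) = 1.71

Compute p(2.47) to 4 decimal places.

-2.3317

Heun: k1 = f(t_n, p_n); k2 = f(t_n + h, p_n + h·k1); p_{n+1} = p_n + (h/2)·(k1 + k2).
t=1.000000, p=1.710000:
  k1 = f(1.000000, 1.710000) = -0.538000
  k2 = f(1.490000, 1.446380) = -1.664412
  p ← 1.710000 + (0.49/2)·(-0.538000 + (-1.664412)) = 1.170409
t=1.490000, p=1.170409:
  k1 = f(1.490000, 1.170409) = -1.719606
  k2 = f(1.980000, 0.327802) = -3.384392
  p ← 1.170409 + (0.49/2)·(-1.719606 + (-3.384392)) = -0.080070
t=1.980000, p=-0.080070:
  k1 = f(1.980000, -0.080070) = -3.465966
  k2 = f(2.470000, -1.778394) = -5.724471
  p ← -0.080070 + (0.49/2)·(-3.465966 + (-5.724471)) = -2.331727
p(2.47) ≈ -2.3317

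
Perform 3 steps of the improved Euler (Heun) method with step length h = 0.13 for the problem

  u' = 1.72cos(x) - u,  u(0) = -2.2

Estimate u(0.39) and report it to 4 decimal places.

-0.9537

Heun: k1 = f(x_n, u_n); k2 = f(x_n + h, u_n + h·k1); u_{n+1} = u_n + (h/2)·(k1 + k2).
x=0.000000, u=-2.200000:
  k1 = f(0.000000, -2.200000) = 3.920000
  k2 = f(0.130000, -1.690400) = 3.395886
  u ← -2.200000 + (0.13/2)·(3.920000 + 3.395886) = -1.724467
x=0.130000, u=-1.724467:
  k1 = f(0.130000, -1.724467) = 3.429954
  k2 = f(0.260000, -1.278573) = 2.940764
  u ← -1.724467 + (0.13/2)·(3.429954 + 2.940764) = -1.310371
x=0.260000, u=-1.310371:
  k1 = f(0.260000, -1.310371) = 2.972561
  k2 = f(0.390000, -0.923938) = 2.514781
  u ← -1.310371 + (0.13/2)·(2.972561 + 2.514781) = -0.953693
u(0.39) ≈ -0.9537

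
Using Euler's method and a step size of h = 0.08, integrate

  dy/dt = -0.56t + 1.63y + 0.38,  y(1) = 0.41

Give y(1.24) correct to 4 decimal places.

0.5319

Euler: y_{n+1} = y_n + h·f(t_n, y_n).
t=1.000000, y=0.410000: f=0.488300 → y ← 0.410000 + 0.08·0.488300 = 0.449064
t=1.080000, y=0.449064: f=0.507174 → y ← 0.449064 + 0.08·0.507174 = 0.489638
t=1.160000, y=0.489638: f=0.528510 → y ← 0.489638 + 0.08·0.528510 = 0.531919
y(1.24) ≈ 0.5319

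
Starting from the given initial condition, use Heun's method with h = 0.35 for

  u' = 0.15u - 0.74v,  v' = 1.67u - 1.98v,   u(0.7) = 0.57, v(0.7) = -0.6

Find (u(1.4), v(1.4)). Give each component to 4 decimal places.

Heun on (u,v): k1 = f(t_n, state_n); k2 = f(t_n + h, state_n + h·k1); state_{n+1} = state_n + (h/2)·(k1 + k2).
0.700000: (0.570000, -0.600000)
  k1 = (0.529500, 2.139900)
  predictor → (0.755325, 0.148965)
  k2 = (0.003065, 0.966442)
  → (0.663199, -0.056390)
1.050000: (0.663199, -0.056390)
  k1 = (0.141209, 1.219194)
  predictor → (0.712622, 0.370328)
  k2 = (-0.167149, 0.456829)
  → (0.658659, 0.236914)
(u(1.4), v(1.4)) ≈ (0.6587, 0.2369)

0.6587, 0.2369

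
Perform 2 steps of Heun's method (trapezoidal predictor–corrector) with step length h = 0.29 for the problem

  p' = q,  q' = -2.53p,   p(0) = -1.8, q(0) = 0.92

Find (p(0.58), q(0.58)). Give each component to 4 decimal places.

Heun on (p,q): k1 = f(s_n, state_n); k2 = f(s_n + h, state_n + h·k1); state_{n+1} = state_n + (h/2)·(k1 + k2).
0.000000: (-1.800000, 0.920000)
  k1 = (0.920000, 4.554000)
  predictor → (-1.533200, 2.240660)
  k2 = (2.240660, 3.878996)
  → (-1.341704, 2.142784)
0.290000: (-1.341704, 2.142784)
  k1 = (2.142784, 3.394512)
  predictor → (-0.720297, 3.127193)
  k2 = (3.127193, 1.822351)
  → (-0.577558, 2.899230)
(p(0.58), q(0.58)) ≈ (-0.5776, 2.8992)

-0.5776, 2.8992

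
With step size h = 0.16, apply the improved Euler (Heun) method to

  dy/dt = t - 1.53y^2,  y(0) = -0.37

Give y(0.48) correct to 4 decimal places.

Heun: k1 = f(t_n, y_n); k2 = f(t_n + h, y_n + h·k1); y_{n+1} = y_n + (h/2)·(k1 + k2).
t=0.000000, y=-0.370000:
  k1 = f(0.000000, -0.370000) = -0.209457
  k2 = f(0.160000, -0.403513) = -0.089119
  y ← -0.370000 + (0.16/2)·(-0.209457 + (-0.089119)) = -0.393886
t=0.160000, y=-0.393886:
  k1 = f(0.160000, -0.393886) = -0.077374
  k2 = f(0.320000, -0.406266) = 0.067470
  y ← -0.393886 + (0.16/2)·(-0.077374 + 0.067470) = -0.394678
t=0.320000, y=-0.394678:
  k1 = f(0.320000, -0.394678) = 0.081670
  k2 = f(0.480000, -0.381611) = 0.257191
  y ← -0.394678 + (0.16/2)·(0.081670 + 0.257191) = -0.367569
y(0.48) ≈ -0.3676

-0.3676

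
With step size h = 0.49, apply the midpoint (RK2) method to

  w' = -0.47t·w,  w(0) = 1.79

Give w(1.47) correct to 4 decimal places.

Midpoint: k1 = f(t_n, w_n); k2 = f(t_n + h/2, w_n + (h/2)·k1); w_{n+1} = w_n + h·k2.
t=0.000000, w=1.790000:
  k1 = f(0.000000, 1.790000) = 0.000000
  k2 = f(0.245000, 1.790000) = -0.206118
  w ← 1.790000 + 0.49·(-0.206118) = 1.689002
t=0.490000, w=1.689002:
  k1 = f(0.490000, 1.689002) = -0.388977
  k2 = f(0.735000, 1.593703) = -0.550545
  w ← 1.689002 + 0.49·(-0.550545) = 1.419235
t=0.980000, w=1.419235:
  k1 = f(0.980000, 1.419235) = -0.653700
  k2 = f(1.225000, 1.259079) = -0.724915
  w ← 1.419235 + 0.49·(-0.724915) = 1.064027
w(1.47) ≈ 1.0640

1.0640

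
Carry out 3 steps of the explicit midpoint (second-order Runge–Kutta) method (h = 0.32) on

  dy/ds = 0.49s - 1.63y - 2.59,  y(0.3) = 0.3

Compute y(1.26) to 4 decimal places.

Midpoint: k1 = f(s_n, y_n); k2 = f(s_n + h/2, y_n + (h/2)·k1); y_{n+1} = y_n + h·k2.
s=0.300000, y=0.300000:
  k1 = f(0.300000, 0.300000) = -2.932000
  k2 = f(0.460000, -0.169120) = -2.088934
  y ← 0.300000 + 0.32·(-2.088934) = -0.368459
s=0.620000, y=-0.368459:
  k1 = f(0.620000, -0.368459) = -1.685612
  k2 = f(0.780000, -0.638157) = -1.167604
  y ← -0.368459 + 0.32·(-1.167604) = -0.742092
s=0.940000, y=-0.742092:
  k1 = f(0.940000, -0.742092) = -0.919789
  k2 = f(1.100000, -0.889259) = -0.601508
  y ← -0.742092 + 0.32·(-0.601508) = -0.934575
y(1.26) ≈ -0.9346

-0.9346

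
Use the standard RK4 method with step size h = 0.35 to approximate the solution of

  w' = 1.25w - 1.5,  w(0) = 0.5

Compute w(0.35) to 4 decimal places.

RK4: k1 = f(x_n, w_n); k2 = f(x_n + h/2, w_n + (h/2)·k1); k3 = f(x_n + h/2, w_n + (h/2)·k2); k4 = f(x_n + h, w_n + h·k3); w_{n+1} = w_n + (h/6)·(k1 + 2k2 + 2k3 + k4).
x=0.000000, w=0.500000:
  k1 = f(0.000000, 0.500000) = -0.875000
  k2 = f(0.175000, 0.346875) = -1.066406
  k3 = f(0.175000, 0.313379) = -1.108276
  k4 = f(0.350000, 0.112103) = -1.359871
  w ← 0.500000 + (0.35/6)·(k1 + 2k2 + 2k3 + k4) = 0.115920
w(0.35) ≈ 0.1159

0.1159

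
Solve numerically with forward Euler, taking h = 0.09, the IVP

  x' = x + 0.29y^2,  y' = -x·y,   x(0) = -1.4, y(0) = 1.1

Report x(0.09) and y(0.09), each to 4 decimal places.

-1.4944, 1.2386

Euler on (x,y): x_{n+1} = x_n + h·x', y_{n+1} = y_n + h·y'.
0.000000: (-1.400000, 1.100000); f=(-1.049100, 1.540000) → (-1.494419, 1.238600)
(x(0.09), y(0.09)) ≈ (-1.4944, 1.2386)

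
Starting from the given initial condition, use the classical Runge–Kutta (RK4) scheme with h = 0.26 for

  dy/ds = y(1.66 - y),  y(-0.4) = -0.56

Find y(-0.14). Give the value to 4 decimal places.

RK4: k1 = f(s_n, y_n); k2 = f(s_n + h/2, y_n + (h/2)·k1); k3 = f(s_n + h/2, y_n + (h/2)·k2); k4 = f(s_n + h, y_n + h·k3); y_{n+1} = y_n + (h/6)·(k1 + 2k2 + 2k3 + k4).
s=-0.400000, y=-0.560000:
  k1 = f(-0.400000, -0.560000) = -1.243200
  k2 = f(-0.270000, -0.721616) = -1.718612
  k3 = f(-0.270000, -0.783420) = -1.914223
  k4 = f(-0.140000, -1.057698) = -2.874503
  y ← -0.560000 + (0.26/6)·(k1 + 2k2 + 2k3 + k4) = -1.053280
y(-0.14) ≈ -1.0533

-1.0533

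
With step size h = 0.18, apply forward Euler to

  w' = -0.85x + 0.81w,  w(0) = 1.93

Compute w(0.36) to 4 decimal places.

Euler: w_{n+1} = w_n + h·f(x_n, w_n).
x=0.000000, w=1.930000: f=1.563300 → w ← 1.930000 + 0.18·1.563300 = 2.211394
x=0.180000, w=2.211394: f=1.638229 → w ← 2.211394 + 0.18·1.638229 = 2.506275
w(0.36) ≈ 2.5063

2.5063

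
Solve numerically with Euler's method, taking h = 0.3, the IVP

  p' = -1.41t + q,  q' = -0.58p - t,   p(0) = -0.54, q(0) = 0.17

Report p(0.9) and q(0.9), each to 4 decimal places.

-0.7128, 0.1724

Euler on (p,q): p_{n+1} = p_n + h·p', q_{n+1} = q_n + h·q'.
0.000000: (-0.540000, 0.170000); f=(0.170000, 0.313200) → (-0.489000, 0.263960)
0.300000: (-0.489000, 0.263960); f=(-0.159040, -0.016380) → (-0.536712, 0.259046)
0.600000: (-0.536712, 0.259046); f=(-0.586954, -0.288707) → (-0.712798, 0.172434)
(p(0.9), q(0.9)) ≈ (-0.7128, 0.1724)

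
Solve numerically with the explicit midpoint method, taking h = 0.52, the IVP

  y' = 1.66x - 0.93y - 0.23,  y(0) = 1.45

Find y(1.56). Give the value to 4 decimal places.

1.5367

Midpoint: k1 = f(x_n, y_n); k2 = f(x_n + h/2, y_n + (h/2)·k1); y_{n+1} = y_n + h·k2.
x=0.000000, y=1.450000:
  k1 = f(0.000000, 1.450000) = -1.578500
  k2 = f(0.260000, 1.039590) = -0.765219
  y ← 1.450000 + 0.52·(-0.765219) = 1.052086
x=0.520000, y=1.052086:
  k1 = f(0.520000, 1.052086) = -0.345240
  k2 = f(0.780000, 0.962324) = 0.169839
  y ← 1.052086 + 0.52·0.169839 = 1.140402
x=1.040000, y=1.140402:
  k1 = f(1.040000, 1.140402) = 0.435826
  k2 = f(1.300000, 1.253717) = 0.762043
  y ← 1.140402 + 0.52·0.762043 = 1.536665
y(1.56) ≈ 1.5367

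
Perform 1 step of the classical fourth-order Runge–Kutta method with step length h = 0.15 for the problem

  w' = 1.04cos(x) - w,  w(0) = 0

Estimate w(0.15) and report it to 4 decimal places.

0.1443

RK4: k1 = f(x_n, w_n); k2 = f(x_n + h/2, w_n + (h/2)·k1); k3 = f(x_n + h/2, w_n + (h/2)·k2); k4 = f(x_n + h, w_n + h·k3); w_{n+1} = w_n + (h/6)·(k1 + 2k2 + 2k3 + k4).
x=0.000000, w=0.000000:
  k1 = f(0.000000, 0.000000) = 1.040000
  k2 = f(0.075000, 0.078000) = 0.959076
  k3 = f(0.075000, 0.071931) = 0.965146
  k4 = f(0.150000, 0.144772) = 0.883550
  w ← 0.000000 + (0.15/6)·(k1 + 2k2 + 2k3 + k4) = 0.144300
w(0.15) ≈ 0.1443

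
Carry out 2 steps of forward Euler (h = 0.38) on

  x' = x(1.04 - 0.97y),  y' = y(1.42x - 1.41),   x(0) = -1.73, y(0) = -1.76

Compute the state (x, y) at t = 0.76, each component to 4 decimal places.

-3.8569, -1.1926

Euler on (x,y): x_{n+1} = x_n + h·x', y_{n+1} = y_n + h·y'.
0.000000: (-1.730000, -1.760000); f=(-4.752656, 6.805216) → (-3.536009, 0.825982)
0.380000: (-3.536009, 0.825982); f=(-0.844390, -5.312001) → (-3.856877, -1.192578)
(x(0.76), y(0.76)) ≈ (-3.8569, -1.1926)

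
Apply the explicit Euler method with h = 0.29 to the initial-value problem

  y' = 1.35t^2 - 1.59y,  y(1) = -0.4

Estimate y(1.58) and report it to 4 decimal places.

Euler: y_{n+1} = y_n + h·f(t_n, y_n).
t=1.000000, y=-0.400000: f=1.986000 → y ← -0.400000 + 0.29·1.986000 = 0.175940
t=1.290000, y=0.175940: f=1.966790 → y ← 0.175940 + 0.29·1.966790 = 0.746309
y(1.58) ≈ 0.7463

0.7463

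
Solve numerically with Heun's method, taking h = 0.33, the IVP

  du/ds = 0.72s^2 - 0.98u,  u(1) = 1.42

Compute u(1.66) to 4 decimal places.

1.4357

Heun: k1 = f(s_n, u_n); k2 = f(s_n + h, u_n + h·k1); u_{n+1} = u_n + (h/2)·(k1 + k2).
s=1.000000, u=1.420000:
  k1 = f(1.000000, 1.420000) = -0.671600
  k2 = f(1.330000, 1.198372) = 0.099203
  u ← 1.420000 + (0.33/2)·(-0.671600 + 0.099203) = 1.325555
s=1.330000, u=1.325555:
  k1 = f(1.330000, 1.325555) = -0.025435
  k2 = f(1.660000, 1.317161) = 0.693214
  u ← 1.325555 + (0.33/2)·(-0.025435 + 0.693214) = 1.435738
u(1.66) ≈ 1.4357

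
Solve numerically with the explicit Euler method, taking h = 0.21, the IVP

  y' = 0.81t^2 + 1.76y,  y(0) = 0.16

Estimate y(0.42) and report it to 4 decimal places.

0.3076

Euler: y_{n+1} = y_n + h·f(t_n, y_n).
t=0.000000, y=0.160000: f=0.281600 → y ← 0.160000 + 0.21·0.281600 = 0.219136
t=0.210000, y=0.219136: f=0.421400 → y ← 0.219136 + 0.21·0.421400 = 0.307630
y(0.42) ≈ 0.3076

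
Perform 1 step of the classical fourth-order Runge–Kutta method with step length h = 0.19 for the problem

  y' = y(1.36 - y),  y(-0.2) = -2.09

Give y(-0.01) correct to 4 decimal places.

RK4: k1 = f(t_n, y_n); k2 = f(t_n + h/2, y_n + (h/2)·k1); k3 = f(t_n + h/2, y_n + (h/2)·k2); k4 = f(t_n + h, y_n + h·k3); y_{n+1} = y_n + (h/6)·(k1 + 2k2 + 2k3 + k4).
t=-0.200000, y=-2.090000:
  k1 = f(-0.200000, -2.090000) = -7.210500
  k2 = f(-0.105000, -2.774997) = -11.474608
  k3 = f(-0.105000, -3.180088) = -14.437877
  k4 = f(-0.010000, -4.833197) = -29.932938
  y ← -2.090000 + (0.19/6)·(k1 + 2k2 + 2k3 + k4) = -4.907333
y(-0.01) ≈ -4.9073

-4.9073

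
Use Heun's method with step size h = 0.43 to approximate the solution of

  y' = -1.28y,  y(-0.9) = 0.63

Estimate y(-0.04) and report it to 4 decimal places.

0.2276

Heun: k1 = f(x_n, y_n); k2 = f(x_n + h, y_n + h·k1); y_{n+1} = y_n + (h/2)·(k1 + k2).
x=-0.900000, y=0.630000:
  k1 = f(-0.900000, 0.630000) = -0.806400
  k2 = f(-0.470000, 0.283248) = -0.362557
  y ← 0.630000 + (0.43/2)·(-0.806400 + (-0.362557)) = 0.378674
x=-0.470000, y=0.378674:
  k1 = f(-0.470000, 0.378674) = -0.484703
  k2 = f(-0.040000, 0.170252) = -0.217922
  y ← 0.378674 + (0.43/2)·(-0.484703 + (-0.217922)) = 0.227610
y(-0.04) ≈ 0.2276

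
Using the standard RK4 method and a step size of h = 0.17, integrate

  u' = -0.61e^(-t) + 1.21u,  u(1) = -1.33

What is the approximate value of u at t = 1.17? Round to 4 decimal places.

RK4: k1 = f(t_n, u_n); k2 = f(t_n + h/2, u_n + (h/2)·k1); k3 = f(t_n + h/2, u_n + (h/2)·k2); k4 = f(t_n + h, u_n + h·k3); u_{n+1} = u_n + (h/6)·(k1 + 2k2 + 2k3 + k4).
t=1.000000, u=-1.330000:
  k1 = f(1.000000, -1.330000) = -1.833706
  k2 = f(1.085000, -1.485865) = -2.004017
  k3 = f(1.085000, -1.500341) = -2.021533
  k4 = f(1.170000, -1.673661) = -2.214453
  u ← -1.330000 + (0.17/6)·(k1 + 2k2 + 2k3 + k4) = -1.672812
u(1.17) ≈ -1.6728

-1.6728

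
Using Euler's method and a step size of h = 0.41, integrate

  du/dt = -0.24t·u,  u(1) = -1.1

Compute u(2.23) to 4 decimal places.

-0.7012

Euler: u_{n+1} = u_n + h·f(t_n, u_n).
t=1.000000, u=-1.100000: f=0.264000 → u ← -1.100000 + 0.41·0.264000 = -0.991760
t=1.410000, u=-0.991760: f=0.335612 → u ← -0.991760 + 0.41·0.335612 = -0.854159
t=1.820000, u=-0.854159: f=0.373097 → u ← -0.854159 + 0.41·0.373097 = -0.701190
u(2.23) ≈ -0.7012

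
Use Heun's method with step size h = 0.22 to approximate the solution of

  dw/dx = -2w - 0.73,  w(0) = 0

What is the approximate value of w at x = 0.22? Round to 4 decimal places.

-0.1253

Heun: k1 = f(x_n, w_n); k2 = f(x_n + h, w_n + h·k1); w_{n+1} = w_n + (h/2)·(k1 + k2).
x=0.000000, w=0.000000:
  k1 = f(0.000000, 0.000000) = -0.730000
  k2 = f(0.220000, -0.160600) = -0.408800
  w ← 0.000000 + (0.22/2)·(-0.730000 + (-0.408800)) = -0.125268
w(0.22) ≈ -0.1253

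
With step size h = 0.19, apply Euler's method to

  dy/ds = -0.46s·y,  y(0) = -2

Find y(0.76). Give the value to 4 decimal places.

-1.8067

Euler: y_{n+1} = y_n + h·f(s_n, y_n).
s=0.000000, y=-2.000000: f=0.000000 → y ← -2.000000 + 0.19·0.000000 = -2.000000
s=0.190000, y=-2.000000: f=0.174800 → y ← -2.000000 + 0.19·0.174800 = -1.966788
s=0.380000, y=-1.966788: f=0.343795 → y ← -1.966788 + 0.19·0.343795 = -1.901467
s=0.570000, y=-1.901467: f=0.498565 → y ← -1.901467 + 0.19·0.498565 = -1.806740
y(0.76) ≈ -1.8067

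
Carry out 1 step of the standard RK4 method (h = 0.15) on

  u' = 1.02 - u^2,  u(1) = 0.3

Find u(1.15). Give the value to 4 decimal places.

RK4: k1 = f(t_n, u_n); k2 = f(t_n + h/2, u_n + (h/2)·k1); k3 = f(t_n + h/2, u_n + (h/2)·k2); k4 = f(t_n + h, u_n + h·k3); u_{n+1} = u_n + (h/6)·(k1 + 2k2 + 2k3 + k4).
t=1.000000, u=0.300000:
  k1 = f(1.000000, 0.300000) = 0.930000
  k2 = f(1.075000, 0.369750) = 0.883285
  k3 = f(1.075000, 0.366246) = 0.885864
  k4 = f(1.150000, 0.432880) = 0.832615
  u ← 0.300000 + (0.15/6)·(k1 + 2k2 + 2k3 + k4) = 0.432523
u(1.15) ≈ 0.4325

0.4325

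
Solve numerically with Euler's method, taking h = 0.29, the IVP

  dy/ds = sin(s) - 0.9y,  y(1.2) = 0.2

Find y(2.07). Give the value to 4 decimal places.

Euler: y_{n+1} = y_n + h·f(s_n, y_n).
s=1.200000, y=0.200000: f=0.752039 → y ← 0.200000 + 0.29·0.752039 = 0.418091
s=1.490000, y=0.418091: f=0.620456 → y ← 0.418091 + 0.29·0.620456 = 0.598023
s=1.780000, y=0.598023: f=0.439976 → y ← 0.598023 + 0.29·0.439976 = 0.725616
y(2.07) ≈ 0.7256

0.7256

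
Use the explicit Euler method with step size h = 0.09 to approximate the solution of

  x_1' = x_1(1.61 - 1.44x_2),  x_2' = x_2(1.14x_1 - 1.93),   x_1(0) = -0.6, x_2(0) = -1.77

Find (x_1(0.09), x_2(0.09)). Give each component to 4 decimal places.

Euler on (x_1,x_2): x_1_{n+1} = x_1_n + h·x_1', x_2_{n+1} = x_2_n + h·x_2'.
0.000000: (-0.600000, -1.770000); f=(-2.495280, 4.626780) → (-0.824575, -1.353590)
(x_1(0.09), x_2(0.09)) ≈ (-0.8246, -1.3536)

-0.8246, -1.3536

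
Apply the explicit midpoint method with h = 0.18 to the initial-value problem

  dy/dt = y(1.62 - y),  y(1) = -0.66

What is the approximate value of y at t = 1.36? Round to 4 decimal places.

Midpoint: k1 = f(t_n, y_n); k2 = f(t_n + h/2, y_n + (h/2)·k1); y_{n+1} = y_n + h·k2.
t=1.000000, y=-0.660000:
  k1 = f(1.000000, -0.660000) = -1.504800
  k2 = f(1.090000, -0.795432) = -1.921312
  y ← -0.660000 + 0.18·(-1.921312) = -1.005836
t=1.180000, y=-1.005836:
  k1 = f(1.180000, -1.005836) = -2.641161
  k2 = f(1.270000, -1.243541) = -3.560929
  y ← -1.005836 + 0.18·(-3.560929) = -1.646803
y(1.36) ≈ -1.6468

-1.6468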